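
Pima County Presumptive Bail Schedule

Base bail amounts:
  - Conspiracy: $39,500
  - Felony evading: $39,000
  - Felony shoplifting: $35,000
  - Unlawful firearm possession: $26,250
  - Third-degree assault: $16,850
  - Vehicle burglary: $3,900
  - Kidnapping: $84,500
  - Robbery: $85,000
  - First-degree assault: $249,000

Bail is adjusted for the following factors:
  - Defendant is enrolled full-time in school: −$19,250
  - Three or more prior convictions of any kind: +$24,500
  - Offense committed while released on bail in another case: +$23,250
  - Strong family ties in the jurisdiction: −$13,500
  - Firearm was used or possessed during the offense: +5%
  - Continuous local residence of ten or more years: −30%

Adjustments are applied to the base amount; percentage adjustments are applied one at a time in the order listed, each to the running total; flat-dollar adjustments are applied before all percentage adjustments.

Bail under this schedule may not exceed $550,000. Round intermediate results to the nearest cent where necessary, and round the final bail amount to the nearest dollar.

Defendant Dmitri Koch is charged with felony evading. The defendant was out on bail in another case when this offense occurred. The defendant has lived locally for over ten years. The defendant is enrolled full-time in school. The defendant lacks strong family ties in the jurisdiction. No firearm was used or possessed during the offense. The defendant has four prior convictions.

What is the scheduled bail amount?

Base amounts from the schedule: felony evading $39,000.
Single charge. Combined base = $39,000.
Defendant is enrolled full-time in school (−$19,250 flat): $39,000 − $19,250 = $19,750.
Three or more prior convictions of any kind (+$24,500 flat): $19,750 + $24,500 = $44,250.
Offense committed while released on bail in another case (+$23,250 flat): $44,250 + $23,250 = $67,500.
Continuous local residence of ten or more years (−30%): $67,500 × 0.7 = $47,250.
$47,250 is within the $550,000 maximum.

$47,250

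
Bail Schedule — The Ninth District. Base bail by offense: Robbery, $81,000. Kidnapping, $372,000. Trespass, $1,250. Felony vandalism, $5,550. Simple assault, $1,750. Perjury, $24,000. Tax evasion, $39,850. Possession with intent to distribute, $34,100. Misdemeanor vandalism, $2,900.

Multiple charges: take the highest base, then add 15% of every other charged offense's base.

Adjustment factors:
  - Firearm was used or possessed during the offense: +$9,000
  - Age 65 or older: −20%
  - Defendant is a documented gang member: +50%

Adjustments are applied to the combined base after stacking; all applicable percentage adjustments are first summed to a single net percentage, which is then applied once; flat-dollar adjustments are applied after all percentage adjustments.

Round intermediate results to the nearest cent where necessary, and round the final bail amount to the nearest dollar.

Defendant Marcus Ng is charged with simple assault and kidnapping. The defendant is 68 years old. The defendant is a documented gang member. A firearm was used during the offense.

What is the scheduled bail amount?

Base amounts from the schedule: simple assault $1,750; kidnapping $372,000.
Stacking rule: highest base plus 15% of each additional charge. Highest is kidnapping at $372,000. Additional: $1,750 × 15% = $262.50. Combined base = $372,000 + $262.50 = $372,262.50.
Net percentage adjustment: −20% +50% = +30%. $372,262.50 × 1.3 = $483,941.25.
Firearm was used or possessed during the offense (+$9,000 flat): $483,941.25 + $9,000 = $492,941.25.
Rounded to the nearest dollar: $492,941.

$492,941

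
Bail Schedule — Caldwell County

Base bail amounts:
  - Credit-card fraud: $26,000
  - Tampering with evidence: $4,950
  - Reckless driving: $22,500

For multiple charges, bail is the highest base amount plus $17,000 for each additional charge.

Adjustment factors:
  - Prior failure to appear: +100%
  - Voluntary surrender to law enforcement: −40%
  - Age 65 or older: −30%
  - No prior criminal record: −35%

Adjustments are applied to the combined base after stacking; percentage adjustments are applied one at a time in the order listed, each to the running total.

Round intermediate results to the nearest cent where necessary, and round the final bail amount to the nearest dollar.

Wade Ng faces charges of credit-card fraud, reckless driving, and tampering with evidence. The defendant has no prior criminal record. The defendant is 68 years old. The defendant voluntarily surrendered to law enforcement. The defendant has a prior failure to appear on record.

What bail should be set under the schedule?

Base amounts from the schedule: credit-card fraud $26,000; reckless driving $22,500; tampering with evidence $4,950.
Stacking rule: highest base plus $17,000 per additional charge. Highest is credit-card fraud at $26,000; 2 additional charges → +$34,000. Combined base = $60,000.
Prior failure to appear (+100%): $60,000 × 2 = $120,000.
Voluntary surrender to law enforcement (−40%): $120,000 × 0.6 = $72,000.
Age 65 or older (−30%): $72,000 × 0.7 = $50,400.
No prior criminal record (−35%): $50,400 × 0.65 = $32,760.

$32,760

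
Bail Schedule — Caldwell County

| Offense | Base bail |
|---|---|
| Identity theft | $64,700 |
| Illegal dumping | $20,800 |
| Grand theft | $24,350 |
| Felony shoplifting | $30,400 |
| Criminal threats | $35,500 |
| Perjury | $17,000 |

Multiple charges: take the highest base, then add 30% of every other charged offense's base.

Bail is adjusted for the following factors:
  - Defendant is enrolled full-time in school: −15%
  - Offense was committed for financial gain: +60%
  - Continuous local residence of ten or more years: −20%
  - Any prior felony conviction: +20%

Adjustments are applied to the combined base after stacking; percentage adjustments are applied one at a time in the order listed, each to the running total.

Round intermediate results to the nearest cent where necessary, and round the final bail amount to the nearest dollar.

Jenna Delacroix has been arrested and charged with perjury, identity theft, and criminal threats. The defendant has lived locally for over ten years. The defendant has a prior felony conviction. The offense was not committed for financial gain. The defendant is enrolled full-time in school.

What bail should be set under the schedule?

Base amounts from the schedule: perjury $17,000; identity theft $64,700; criminal threats $35,500.
Stacking rule: highest base plus 30% of each additional charge. Highest is identity theft at $64,700. Additional: $17,000 × 30% = $5,100; $35,500 × 30% = $10,650. Combined base = $64,700 + $15,750 = $80,450.
Defendant is enrolled full-time in school (−15%): $80,450 × 0.85 = $68,382.50.
Continuous local residence of ten or more years (−20%): $68,382.50 × 0.8 = $54,706.
Any prior felony conviction (+20%): $54,706 × 1.2 = $65,647.20.
Rounded to the nearest dollar: $65,647.

$65,647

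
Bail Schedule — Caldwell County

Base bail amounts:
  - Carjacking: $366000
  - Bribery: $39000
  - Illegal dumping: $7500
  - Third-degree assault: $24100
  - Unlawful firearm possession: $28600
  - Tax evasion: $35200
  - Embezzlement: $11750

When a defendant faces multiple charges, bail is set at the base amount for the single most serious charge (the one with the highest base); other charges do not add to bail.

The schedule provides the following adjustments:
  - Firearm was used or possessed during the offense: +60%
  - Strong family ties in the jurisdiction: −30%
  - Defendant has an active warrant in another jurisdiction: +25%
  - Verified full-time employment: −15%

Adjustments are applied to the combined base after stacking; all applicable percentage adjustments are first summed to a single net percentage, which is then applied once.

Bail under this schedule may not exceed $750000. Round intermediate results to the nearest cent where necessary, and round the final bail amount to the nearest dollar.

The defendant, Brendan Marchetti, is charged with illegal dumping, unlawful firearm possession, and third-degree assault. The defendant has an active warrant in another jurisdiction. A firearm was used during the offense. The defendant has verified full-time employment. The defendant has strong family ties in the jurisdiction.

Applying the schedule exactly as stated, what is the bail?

Base amounts from the schedule: illegal dumping $7500; unlawful firearm possession $28600; third-degree assault $24100.
Stacking rule: use the highest base only. Highest is unlawful firearm possession at $28600. Combined base = $28600.
Net percentage adjustment: +60% −30% +25% −15% = +40%. $28600 × 1.4 = $40040.
$40040 is within the $750000 maximum.

$40040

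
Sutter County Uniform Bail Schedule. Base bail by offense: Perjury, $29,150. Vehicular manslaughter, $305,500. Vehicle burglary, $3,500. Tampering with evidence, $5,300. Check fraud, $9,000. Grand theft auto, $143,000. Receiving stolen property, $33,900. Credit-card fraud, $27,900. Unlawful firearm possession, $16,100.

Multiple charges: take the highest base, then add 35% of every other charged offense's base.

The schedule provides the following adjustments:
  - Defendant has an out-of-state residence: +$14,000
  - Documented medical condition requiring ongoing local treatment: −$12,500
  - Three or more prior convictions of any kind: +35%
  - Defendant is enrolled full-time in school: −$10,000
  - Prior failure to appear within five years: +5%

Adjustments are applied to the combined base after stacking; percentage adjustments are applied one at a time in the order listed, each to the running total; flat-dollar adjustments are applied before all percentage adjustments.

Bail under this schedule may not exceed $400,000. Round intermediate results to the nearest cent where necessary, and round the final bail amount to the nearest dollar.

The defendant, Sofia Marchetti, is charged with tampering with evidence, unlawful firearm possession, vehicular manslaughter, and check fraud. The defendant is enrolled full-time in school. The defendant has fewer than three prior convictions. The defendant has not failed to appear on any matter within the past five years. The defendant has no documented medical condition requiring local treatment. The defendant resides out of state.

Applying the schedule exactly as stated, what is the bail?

Base amounts from the schedule: tampering with evidence $5,300; unlawful firearm possession $16,100; vehicular manslaughter $305,500; check fraud $9,000.
Stacking rule: highest base plus 35% of each additional charge. Highest is vehicular manslaughter at $305,500. Additional: $5,300 × 35% = $1,855; $16,100 × 35% = $5,635; $9,000 × 35% = $3,150. Combined base = $305,500 + $10,640 = $316,140.
Defendant has an out-of-state residence (+$14,000 flat): $316,140 + $14,000 = $330,140.
Defendant is enrolled full-time in school (−$10,000 flat): $330,140 − $10,000 = $320,140.
$320,140 is within the $400,000 maximum.

$320,140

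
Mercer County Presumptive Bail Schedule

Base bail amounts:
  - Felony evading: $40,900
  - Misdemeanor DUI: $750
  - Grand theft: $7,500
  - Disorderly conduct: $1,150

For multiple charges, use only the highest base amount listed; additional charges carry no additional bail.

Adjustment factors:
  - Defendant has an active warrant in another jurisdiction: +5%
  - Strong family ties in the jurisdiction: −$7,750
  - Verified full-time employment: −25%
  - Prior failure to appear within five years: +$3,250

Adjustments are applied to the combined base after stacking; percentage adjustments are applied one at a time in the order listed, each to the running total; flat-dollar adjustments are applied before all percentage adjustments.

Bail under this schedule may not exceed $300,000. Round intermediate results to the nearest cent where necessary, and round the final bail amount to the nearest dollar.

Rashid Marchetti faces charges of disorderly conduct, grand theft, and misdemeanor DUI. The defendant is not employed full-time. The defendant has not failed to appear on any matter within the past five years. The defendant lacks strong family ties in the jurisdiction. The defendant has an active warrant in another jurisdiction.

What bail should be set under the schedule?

Base amounts from the schedule: disorderly conduct $1,150; grand theft $7,500; misdemeanor DUI $750.
Stacking rule: use the highest base only. Highest is grand theft at $7,500. Combined base = $7,500.
Defendant has an active warrant in another jurisdiction (+5%): $7,500 × 1.05 = $7,875.
$7,875 is within the $300,000 maximum.

$7,875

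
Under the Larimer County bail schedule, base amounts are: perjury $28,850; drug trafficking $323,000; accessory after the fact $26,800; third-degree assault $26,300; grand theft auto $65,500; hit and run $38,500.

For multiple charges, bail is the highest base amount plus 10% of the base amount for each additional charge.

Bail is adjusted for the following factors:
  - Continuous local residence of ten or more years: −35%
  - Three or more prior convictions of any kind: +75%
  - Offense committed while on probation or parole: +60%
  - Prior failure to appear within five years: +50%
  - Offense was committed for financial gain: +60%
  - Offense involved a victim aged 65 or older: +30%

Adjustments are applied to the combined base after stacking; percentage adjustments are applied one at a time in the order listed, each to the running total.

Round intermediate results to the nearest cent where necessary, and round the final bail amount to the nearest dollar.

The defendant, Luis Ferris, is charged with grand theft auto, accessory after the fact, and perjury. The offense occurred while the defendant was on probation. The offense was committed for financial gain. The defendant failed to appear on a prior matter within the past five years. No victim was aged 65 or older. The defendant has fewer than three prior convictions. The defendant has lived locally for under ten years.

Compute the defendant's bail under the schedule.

$272,890

Base amounts from the schedule: grand theft auto $65,500; accessory after the fact $26,800; perjury $28,850.
Stacking rule: highest base plus 10% of each additional charge. Highest is grand theft auto at $65,500. Additional: $26,800 × 10% = $2,680; $28,850 × 10% = $2,885. Combined base = $65,500 + $5,565 = $71,065.
Offense committed while on probation or parole (+60%): $71,065 × 1.6 = $113,704.
Prior failure to appear within five years (+50%): $113,704 × 1.5 = $170,556.
Offense was committed for financial gain (+60%): $170,556 × 1.6 = $272,889.60.
Rounded to the nearest dollar: $272,890.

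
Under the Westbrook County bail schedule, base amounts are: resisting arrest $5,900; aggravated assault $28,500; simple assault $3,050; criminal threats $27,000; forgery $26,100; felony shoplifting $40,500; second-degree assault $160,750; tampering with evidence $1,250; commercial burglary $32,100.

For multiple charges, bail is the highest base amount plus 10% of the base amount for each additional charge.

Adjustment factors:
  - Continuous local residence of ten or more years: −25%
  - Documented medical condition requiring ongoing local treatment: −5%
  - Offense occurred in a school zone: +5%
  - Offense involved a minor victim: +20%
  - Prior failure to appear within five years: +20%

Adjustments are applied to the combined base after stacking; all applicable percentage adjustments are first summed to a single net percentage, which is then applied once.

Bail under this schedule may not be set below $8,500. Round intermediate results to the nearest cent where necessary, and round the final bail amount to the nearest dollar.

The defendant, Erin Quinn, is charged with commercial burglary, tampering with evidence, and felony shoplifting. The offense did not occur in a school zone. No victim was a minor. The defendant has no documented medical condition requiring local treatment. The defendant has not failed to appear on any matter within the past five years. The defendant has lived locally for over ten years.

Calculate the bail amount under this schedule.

$32,876

Base amounts from the schedule: commercial burglary $32,100; tampering with evidence $1,250; felony shoplifting $40,500.
Stacking rule: highest base plus 10% of each additional charge. Highest is felony shoplifting at $40,500. Additional: $32,100 × 10% = $3,210; $1,250 × 10% = $125. Combined base = $40,500 + $3,335 = $43,835.
Continuous local residence of ten or more years (−25%): $43,835 × 0.75 = $32,876.25.
$32,876.25 is at or above the $8,500 minimum.
Rounded to the nearest dollar: $32,876.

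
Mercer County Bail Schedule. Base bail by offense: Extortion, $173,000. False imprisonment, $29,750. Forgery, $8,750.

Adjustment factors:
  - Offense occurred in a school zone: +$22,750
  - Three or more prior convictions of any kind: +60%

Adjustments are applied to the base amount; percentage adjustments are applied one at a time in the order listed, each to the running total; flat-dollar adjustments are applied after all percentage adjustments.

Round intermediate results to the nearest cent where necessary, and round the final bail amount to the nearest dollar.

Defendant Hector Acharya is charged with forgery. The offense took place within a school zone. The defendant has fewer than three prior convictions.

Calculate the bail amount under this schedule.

$31,500

Base amounts from the schedule: forgery $8,750.
Single charge. Combined base = $8,750.
Offense occurred in a school zone (+$22,750 flat): $8,750 + $22,750 = $31,500.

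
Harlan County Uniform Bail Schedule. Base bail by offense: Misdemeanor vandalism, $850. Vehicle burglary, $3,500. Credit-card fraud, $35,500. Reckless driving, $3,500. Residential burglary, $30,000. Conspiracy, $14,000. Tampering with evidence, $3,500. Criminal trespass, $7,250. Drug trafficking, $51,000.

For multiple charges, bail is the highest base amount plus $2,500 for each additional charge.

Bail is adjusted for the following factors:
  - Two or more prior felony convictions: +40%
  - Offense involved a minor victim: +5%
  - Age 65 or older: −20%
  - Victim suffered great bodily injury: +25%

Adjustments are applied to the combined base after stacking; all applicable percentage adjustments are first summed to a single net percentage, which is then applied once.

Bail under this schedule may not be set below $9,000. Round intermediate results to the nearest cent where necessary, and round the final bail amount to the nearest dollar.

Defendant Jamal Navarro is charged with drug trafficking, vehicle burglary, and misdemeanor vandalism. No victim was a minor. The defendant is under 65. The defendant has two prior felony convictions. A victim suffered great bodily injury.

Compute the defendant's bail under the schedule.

$92,400

Base amounts from the schedule: drug trafficking $51,000; vehicle burglary $3,500; misdemeanor vandalism $850.
Stacking rule: highest base plus $2,500 per additional charge. Highest is drug trafficking at $51,000; 2 additional charges → +$5,000. Combined base = $56,000.
Net percentage adjustment: +40% +25% = +65%. $56,000 × 1.65 = $92,400.
$92,400 is at or above the $9,000 minimum.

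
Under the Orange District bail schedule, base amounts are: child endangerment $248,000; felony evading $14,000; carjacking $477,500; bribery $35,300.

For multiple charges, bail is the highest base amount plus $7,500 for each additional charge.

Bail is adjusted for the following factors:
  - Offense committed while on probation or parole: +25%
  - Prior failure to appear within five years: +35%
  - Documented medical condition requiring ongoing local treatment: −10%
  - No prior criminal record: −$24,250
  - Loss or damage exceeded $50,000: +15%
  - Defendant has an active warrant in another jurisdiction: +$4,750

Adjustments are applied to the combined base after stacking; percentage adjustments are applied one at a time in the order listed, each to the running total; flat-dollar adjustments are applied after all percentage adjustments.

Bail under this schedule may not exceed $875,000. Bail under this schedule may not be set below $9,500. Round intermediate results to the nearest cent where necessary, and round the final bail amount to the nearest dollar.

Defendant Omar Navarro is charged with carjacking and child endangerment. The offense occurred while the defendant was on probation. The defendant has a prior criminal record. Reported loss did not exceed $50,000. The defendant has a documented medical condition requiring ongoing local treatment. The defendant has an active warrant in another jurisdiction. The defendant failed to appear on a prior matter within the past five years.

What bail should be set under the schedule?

$741,344

Base amounts from the schedule: carjacking $477,500; child endangerment $248,000.
Stacking rule: highest base plus $7,500 per additional charge. Highest is carjacking at $477,500; 1 additional charge → +$7,500. Combined base = $485,000.
Offense committed while on probation or parole (+25%): $485,000 × 1.25 = $606,250.
Prior failure to appear within five years (+35%): $606,250 × 1.35 = $818,437.50.
Documented medical condition requiring ongoing local treatment (−10%): $818,437.50 × 0.9 = $736,593.75.
Defendant has an active warrant in another jurisdiction (+$4,750 flat): $736,593.75 + $4,750 = $741,343.75.
$741,343.75 is within the $875,000 maximum.
$741,343.75 is at or above the $9,500 minimum.
Rounded to the nearest dollar: $741,344.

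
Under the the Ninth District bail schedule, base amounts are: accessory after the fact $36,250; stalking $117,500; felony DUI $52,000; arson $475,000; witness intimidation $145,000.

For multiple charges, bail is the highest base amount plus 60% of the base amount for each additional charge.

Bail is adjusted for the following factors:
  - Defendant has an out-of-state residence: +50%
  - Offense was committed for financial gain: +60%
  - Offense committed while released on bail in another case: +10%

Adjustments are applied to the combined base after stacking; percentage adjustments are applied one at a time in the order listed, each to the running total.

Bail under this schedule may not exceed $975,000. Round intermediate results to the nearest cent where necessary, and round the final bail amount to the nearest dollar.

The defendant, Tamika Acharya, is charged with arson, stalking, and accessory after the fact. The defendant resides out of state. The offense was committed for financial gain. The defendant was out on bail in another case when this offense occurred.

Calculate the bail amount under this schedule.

Base amounts from the schedule: arson $475,000; stalking $117,500; accessory after the fact $36,250.
Stacking rule: highest base plus 60% of each additional charge. Highest is arson at $475,000. Additional: $117,500 × 60% = $70,500; $36,250 × 60% = $21,750. Combined base = $475,000 + $92,250 = $567,250.
Defendant has an out-of-state residence (+50%): $567,250 × 1.5 = $850,875.
Offense was committed for financial gain (+60%): $850,875 × 1.6 = $1,361,400.
Offense committed while released on bail in another case (+10%): $1,361,400 × 1.1 = $1,497,540.
Result $1,497,540 exceeds the maximum of $975,000; bail is capped at $975,000.

$975,000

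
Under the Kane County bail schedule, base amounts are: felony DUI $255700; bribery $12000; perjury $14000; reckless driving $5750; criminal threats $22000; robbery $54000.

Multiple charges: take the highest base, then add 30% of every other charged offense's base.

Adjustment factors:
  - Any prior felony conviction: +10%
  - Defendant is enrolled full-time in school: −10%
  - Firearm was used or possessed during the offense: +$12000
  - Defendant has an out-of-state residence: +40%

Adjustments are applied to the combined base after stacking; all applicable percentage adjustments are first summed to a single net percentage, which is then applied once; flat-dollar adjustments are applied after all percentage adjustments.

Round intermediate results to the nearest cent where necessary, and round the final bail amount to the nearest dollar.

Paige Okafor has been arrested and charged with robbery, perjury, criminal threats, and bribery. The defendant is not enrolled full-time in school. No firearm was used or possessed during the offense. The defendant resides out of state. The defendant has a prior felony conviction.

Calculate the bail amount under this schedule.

$102600

Base amounts from the schedule: robbery $54000; perjury $14000; criminal threats $22000; bribery $12000.
Stacking rule: highest base plus 30% of each additional charge. Highest is robbery at $54000. Additional: $14000 × 30% = $4200; $22000 × 30% = $6600; $12000 × 30% = $3600. Combined base = $54000 + $14400 = $68400.
Net percentage adjustment: +10% +40% = +50%. $68400 × 1.5 = $102600.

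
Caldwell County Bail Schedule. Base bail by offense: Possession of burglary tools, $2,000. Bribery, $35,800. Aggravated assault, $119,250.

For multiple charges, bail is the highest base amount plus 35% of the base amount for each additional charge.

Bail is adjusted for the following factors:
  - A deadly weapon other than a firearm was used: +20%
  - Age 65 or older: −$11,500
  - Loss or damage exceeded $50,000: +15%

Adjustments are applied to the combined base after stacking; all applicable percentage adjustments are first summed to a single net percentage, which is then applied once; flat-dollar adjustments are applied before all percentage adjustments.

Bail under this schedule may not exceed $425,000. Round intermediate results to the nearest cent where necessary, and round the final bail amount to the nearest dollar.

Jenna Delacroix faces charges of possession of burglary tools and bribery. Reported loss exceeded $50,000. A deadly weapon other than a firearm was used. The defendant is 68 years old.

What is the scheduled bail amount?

Base amounts from the schedule: possession of burglary tools $2,000; bribery $35,800.
Stacking rule: highest base plus 35% of each additional charge. Highest is bribery at $35,800. Additional: $2,000 × 35% = $700. Combined base = $35,800 + $700 = $36,500.
Age 65 or older (−$11,500 flat): $36,500 − $11,500 = $25,000.
Net percentage adjustment: +20% +15% = +35%. $25,000 × 1.35 = $33,750.
$33,750 is within the $425,000 maximum.

$33,750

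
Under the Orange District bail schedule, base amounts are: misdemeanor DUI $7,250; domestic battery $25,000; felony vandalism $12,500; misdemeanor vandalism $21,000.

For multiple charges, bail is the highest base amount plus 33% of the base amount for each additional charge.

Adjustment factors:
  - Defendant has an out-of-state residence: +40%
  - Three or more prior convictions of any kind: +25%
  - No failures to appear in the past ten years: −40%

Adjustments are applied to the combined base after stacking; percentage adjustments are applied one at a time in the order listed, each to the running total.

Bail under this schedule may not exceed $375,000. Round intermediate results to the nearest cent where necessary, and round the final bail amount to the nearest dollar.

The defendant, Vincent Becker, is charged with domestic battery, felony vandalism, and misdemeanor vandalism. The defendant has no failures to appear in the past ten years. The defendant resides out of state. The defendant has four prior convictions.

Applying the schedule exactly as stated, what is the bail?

$37,858

Base amounts from the schedule: domestic battery $25,000; felony vandalism $12,500; misdemeanor vandalism $21,000.
Stacking rule: highest base plus 33% of each additional charge. Highest is domestic battery at $25,000. Additional: $12,500 × 33% = $4,125; $21,000 × 33% = $6,930. Combined base = $25,000 + $11,055 = $36,055.
Defendant has an out-of-state residence (+40%): $36,055 × 1.4 = $50,477.
Three or more prior convictions of any kind (+25%): $50,477 × 1.25 = $63,096.25.
No failures to appear in the past ten years (−40%): $63,096.25 × 0.6 = $37,857.75.
$37,857.75 is within the $375,000 maximum.
Rounded to the nearest dollar: $37,858.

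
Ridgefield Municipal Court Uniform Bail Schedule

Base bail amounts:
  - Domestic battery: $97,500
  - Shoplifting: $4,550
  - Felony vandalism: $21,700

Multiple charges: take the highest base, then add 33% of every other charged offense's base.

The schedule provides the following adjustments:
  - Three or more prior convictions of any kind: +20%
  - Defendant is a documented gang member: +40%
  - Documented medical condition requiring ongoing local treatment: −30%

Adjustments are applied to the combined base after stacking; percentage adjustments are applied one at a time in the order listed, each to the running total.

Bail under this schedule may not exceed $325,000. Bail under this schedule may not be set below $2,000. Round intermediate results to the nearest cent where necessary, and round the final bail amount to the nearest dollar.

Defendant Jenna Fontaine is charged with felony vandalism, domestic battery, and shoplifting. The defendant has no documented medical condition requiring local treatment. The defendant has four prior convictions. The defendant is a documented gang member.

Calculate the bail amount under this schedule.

Base amounts from the schedule: felony vandalism $21,700; domestic battery $97,500; shoplifting $4,550.
Stacking rule: highest base plus 33% of each additional charge. Highest is domestic battery at $97,500. Additional: $21,700 × 33% = $7,161; $4,550 × 33% = $1,501.50. Combined base = $97,500 + $8,662.50 = $106,162.50.
Three or more prior convictions of any kind (+20%): $106,162.50 × 1.2 = $127,395.
Defendant is a documented gang member (+40%): $127,395 × 1.4 = $178,353.
$178,353 is within the $325,000 maximum.
$178,353 is at or above the $2,000 minimum.

$178,353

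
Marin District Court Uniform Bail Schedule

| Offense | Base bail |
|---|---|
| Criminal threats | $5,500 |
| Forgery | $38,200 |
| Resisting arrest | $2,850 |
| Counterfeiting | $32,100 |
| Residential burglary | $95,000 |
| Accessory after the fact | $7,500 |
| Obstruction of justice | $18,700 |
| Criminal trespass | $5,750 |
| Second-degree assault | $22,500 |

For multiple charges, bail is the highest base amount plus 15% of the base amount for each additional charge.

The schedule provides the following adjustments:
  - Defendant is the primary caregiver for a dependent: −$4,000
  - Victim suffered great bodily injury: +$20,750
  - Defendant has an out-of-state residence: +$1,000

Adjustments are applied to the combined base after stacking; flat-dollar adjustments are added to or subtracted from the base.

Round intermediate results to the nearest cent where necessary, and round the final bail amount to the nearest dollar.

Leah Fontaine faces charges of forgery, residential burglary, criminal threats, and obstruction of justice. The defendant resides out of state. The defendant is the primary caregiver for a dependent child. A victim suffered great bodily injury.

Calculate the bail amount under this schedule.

Base amounts from the schedule: forgery $38,200; residential burglary $95,000; criminal threats $5,500; obstruction of justice $18,700.
Stacking rule: highest base plus 15% of each additional charge. Highest is residential burglary at $95,000. Additional: $38,200 × 15% = $5,730; $5,500 × 15% = $825; $18,700 × 15% = $2,805. Combined base = $95,000 + $9,360 = $104,360.
Defendant is the primary caregiver for a dependent (−$4,000 flat): $104,360 − $4,000 = $100,360.
Victim suffered great bodily injury (+$20,750 flat): $100,360 + $20,750 = $121,110.
Defendant has an out-of-state residence (+$1,000 flat): $121,110 + $1,000 = $122,110.

$122,110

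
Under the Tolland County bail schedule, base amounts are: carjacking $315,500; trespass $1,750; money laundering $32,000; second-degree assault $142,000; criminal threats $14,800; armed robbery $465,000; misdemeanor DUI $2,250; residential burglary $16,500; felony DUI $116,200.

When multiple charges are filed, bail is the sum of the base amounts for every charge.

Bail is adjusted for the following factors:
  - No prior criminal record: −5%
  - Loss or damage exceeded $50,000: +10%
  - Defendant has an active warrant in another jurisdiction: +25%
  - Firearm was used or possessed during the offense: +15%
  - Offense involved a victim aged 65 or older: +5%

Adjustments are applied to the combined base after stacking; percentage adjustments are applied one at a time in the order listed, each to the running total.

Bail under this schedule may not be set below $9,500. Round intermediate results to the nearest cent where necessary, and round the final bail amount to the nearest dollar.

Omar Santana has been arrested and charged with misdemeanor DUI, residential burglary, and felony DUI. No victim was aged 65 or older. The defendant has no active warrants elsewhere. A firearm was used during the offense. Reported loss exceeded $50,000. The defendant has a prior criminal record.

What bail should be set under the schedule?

$170,712

Base amounts from the schedule: misdemeanor DUI $2,250; residential burglary $16,500; felony DUI $116,200.
Stacking rule: sum of all bases. $2,250 + $16,500 + $116,200 = $134,950.
Loss or damage exceeded $50,000 (+10%): $134,950 × 1.1 = $148,445.
Firearm was used or possessed during the offense (+15%): $148,445 × 1.15 = $170,711.75.
$170,711.75 is at or above the $9,500 minimum.
Rounded to the nearest dollar: $170,712.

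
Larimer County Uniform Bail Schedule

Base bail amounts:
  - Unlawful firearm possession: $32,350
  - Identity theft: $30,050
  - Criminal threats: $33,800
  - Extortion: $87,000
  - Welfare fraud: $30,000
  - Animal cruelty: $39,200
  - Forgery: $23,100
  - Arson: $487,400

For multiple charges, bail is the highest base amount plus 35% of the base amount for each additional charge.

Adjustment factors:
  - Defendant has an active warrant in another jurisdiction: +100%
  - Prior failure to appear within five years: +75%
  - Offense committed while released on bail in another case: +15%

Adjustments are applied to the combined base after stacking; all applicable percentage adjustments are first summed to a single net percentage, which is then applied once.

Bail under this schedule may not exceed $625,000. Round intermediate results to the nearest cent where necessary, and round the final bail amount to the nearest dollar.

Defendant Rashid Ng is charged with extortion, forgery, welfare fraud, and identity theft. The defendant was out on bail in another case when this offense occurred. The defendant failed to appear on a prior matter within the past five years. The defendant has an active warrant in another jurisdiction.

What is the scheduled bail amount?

Base amounts from the schedule: extortion $87,000; forgery $23,100; welfare fraud $30,000; identity theft $30,050.
Stacking rule: highest base plus 35% of each additional charge. Highest is extortion at $87,000. Additional: $23,100 × 35% = $8,085; $30,000 × 35% = $10,500; $30,050 × 35% = $10,517.50. Combined base = $87,000 + $29,102.50 = $116,102.50.
Net percentage adjustment: +100% +75% +15% = +190%. $116,102.50 × 2.9 = $336,697.25.
$336,697.25 is within the $625,000 maximum.
Rounded to the nearest dollar: $336,697.

$336,697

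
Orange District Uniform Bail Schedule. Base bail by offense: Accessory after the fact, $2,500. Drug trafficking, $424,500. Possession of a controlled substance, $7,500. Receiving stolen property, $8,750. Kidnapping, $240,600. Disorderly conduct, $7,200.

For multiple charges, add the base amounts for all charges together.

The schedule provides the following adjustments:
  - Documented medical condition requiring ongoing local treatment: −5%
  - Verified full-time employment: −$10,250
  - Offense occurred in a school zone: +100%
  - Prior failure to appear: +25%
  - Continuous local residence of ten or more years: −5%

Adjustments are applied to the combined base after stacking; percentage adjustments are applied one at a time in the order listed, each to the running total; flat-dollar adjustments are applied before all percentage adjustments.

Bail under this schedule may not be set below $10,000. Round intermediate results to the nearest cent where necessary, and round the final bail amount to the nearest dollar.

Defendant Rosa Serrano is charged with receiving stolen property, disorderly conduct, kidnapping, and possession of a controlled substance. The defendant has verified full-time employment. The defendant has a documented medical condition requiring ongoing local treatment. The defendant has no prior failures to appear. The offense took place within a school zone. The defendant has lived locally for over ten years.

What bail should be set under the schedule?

$458,109

Base amounts from the schedule: receiving stolen property $8,750; disorderly conduct $7,200; kidnapping $240,600; possession of a controlled substance $7,500.
Stacking rule: sum of all bases. $8,750 + $7,200 + $240,600 + $7,500 = $264,050.
Verified full-time employment (−$10,250 flat): $264,050 − $10,250 = $253,800.
Documented medical condition requiring ongoing local treatment (−5%): $253,800 × 0.95 = $241,110.
Offense occurred in a school zone (+100%): $241,110 × 2 = $482,220.
Continuous local residence of ten or more years (−5%): $482,220 × 0.95 = $458,109.
$458,109 is at or above the $10,000 minimum.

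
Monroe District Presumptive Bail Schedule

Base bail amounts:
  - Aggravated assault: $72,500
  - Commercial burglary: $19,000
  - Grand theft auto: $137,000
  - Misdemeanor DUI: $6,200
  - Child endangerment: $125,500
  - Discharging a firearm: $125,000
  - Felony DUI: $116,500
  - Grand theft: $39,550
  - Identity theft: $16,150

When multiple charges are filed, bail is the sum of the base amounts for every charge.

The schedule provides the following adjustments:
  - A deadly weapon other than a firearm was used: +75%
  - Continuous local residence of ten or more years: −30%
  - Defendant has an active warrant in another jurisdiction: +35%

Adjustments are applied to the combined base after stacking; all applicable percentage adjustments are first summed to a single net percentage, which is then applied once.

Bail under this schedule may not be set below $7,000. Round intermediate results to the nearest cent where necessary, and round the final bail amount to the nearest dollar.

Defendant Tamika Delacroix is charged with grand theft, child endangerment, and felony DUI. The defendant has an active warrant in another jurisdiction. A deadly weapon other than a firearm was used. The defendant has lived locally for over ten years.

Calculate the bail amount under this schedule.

$506,790

Base amounts from the schedule: grand theft $39,550; child endangerment $125,500; felony DUI $116,500.
Stacking rule: sum of all bases. $39,550 + $125,500 + $116,500 = $281,550.
Net percentage adjustment: +75% −30% +35% = +80%. $281,550 × 1.8 = $506,790.
$506,790 is at or above the $7,000 minimum.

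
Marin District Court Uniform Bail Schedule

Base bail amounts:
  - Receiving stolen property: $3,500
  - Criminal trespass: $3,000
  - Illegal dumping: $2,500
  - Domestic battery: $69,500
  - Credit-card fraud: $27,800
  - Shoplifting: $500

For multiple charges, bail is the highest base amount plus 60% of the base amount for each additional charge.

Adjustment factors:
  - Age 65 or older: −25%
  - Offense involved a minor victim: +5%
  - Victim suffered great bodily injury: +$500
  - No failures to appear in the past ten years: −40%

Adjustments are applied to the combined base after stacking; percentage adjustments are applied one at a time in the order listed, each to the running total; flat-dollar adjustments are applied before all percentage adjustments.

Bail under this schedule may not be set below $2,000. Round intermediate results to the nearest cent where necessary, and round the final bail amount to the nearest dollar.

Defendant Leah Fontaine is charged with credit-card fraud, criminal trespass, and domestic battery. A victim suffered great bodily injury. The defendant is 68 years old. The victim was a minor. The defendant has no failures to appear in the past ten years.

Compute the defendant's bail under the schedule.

Base amounts from the schedule: credit-card fraud $27,800; criminal trespass $3,000; domestic battery $69,500.
Stacking rule: highest base plus 60% of each additional charge. Highest is domestic battery at $69,500. Additional: $27,800 × 60% = $16,680; $3,000 × 60% = $1,800. Combined base = $69,500 + $18,480 = $87,980.
Victim suffered great bodily injury (+$500 flat): $87,980 + $500 = $88,480.
Age 65 or older (−25%): $88,480 × 0.75 = $66,360.
Offense involved a minor victim (+5%): $66,360 × 1.05 = $69,678.
No failures to appear in the past ten years (−40%): $69,678 × 0.6 = $41,806.80.
$41,806.80 is at or above the $2,000 minimum.
Rounded to the nearest dollar: $41,807.

$41,807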